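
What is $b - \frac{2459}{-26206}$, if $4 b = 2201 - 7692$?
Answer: $- \frac{71943655}{52412} \approx -1372.7$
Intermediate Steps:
$b = - \frac{5491}{4}$ ($b = \frac{2201 - 7692}{4} = \frac{1}{4} \left(-5491\right) = - \frac{5491}{4} \approx -1372.8$)
$b - \frac{2459}{-26206} = - \frac{5491}{4} - \frac{2459}{-26206} = - \frac{5491}{4} - - \frac{2459}{26206} = - \frac{5491}{4} + \frac{2459}{26206} = - \frac{71943655}{52412}$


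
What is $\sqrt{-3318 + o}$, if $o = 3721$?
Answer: $\sqrt{403} \approx 20.075$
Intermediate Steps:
$\sqrt{-3318 + o} = \sqrt{-3318 + 3721} = \sqrt{403}$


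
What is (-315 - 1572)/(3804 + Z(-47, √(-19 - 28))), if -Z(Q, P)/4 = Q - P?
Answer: -313871/664034 + 629*I*√47/1328068 ≈ -0.47267 + 0.003247*I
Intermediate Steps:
Z(Q, P) = -4*Q + 4*P (Z(Q, P) = -4*(Q - P) = -4*Q + 4*P)
(-315 - 1572)/(3804 + Z(-47, √(-19 - 28))) = (-315 - 1572)/(3804 + (-4*(-47) + 4*√(-19 - 28))) = -1887/(3804 + (188 + 4*√(-47))) = -1887/(3804 + (188 + 4*(I*√47))) = -1887/(3804 + (188 + 4*I*√47)) = -1887/(3992 + 4*I*√47)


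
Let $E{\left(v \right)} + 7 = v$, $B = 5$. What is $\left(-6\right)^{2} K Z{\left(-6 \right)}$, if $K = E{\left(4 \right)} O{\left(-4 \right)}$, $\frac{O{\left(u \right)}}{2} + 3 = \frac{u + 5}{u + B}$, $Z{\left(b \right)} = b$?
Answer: $-2592$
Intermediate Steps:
$E{\left(v \right)} = -7 + v$
$O{\left(u \right)} = -4$ ($O{\left(u \right)} = -6 + 2 \frac{u + 5}{u + 5} = -6 + 2 \frac{5 + u}{5 + u} = -6 + 2 \cdot 1 = -6 + 2 = -4$)
$K = 12$ ($K = \left(-7 + 4\right) \left(-4\right) = \left(-3\right) \left(-4\right) = 12$)
$\left(-6\right)^{2} K Z{\left(-6 \right)} = \left(-6\right)^{2} \cdot 12 \left(-6\right) = 36 \cdot 12 \left(-6\right) = 432 \left(-6\right) = -2592$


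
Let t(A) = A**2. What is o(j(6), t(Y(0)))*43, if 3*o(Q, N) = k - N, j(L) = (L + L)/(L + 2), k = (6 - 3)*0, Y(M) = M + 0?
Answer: 0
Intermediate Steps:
Y(M) = M
k = 0 (k = 3*0 = 0)
j(L) = 2*L/(2 + L) (j(L) = (2*L)/(2 + L) = 2*L/(2 + L))
o(Q, N) = -N/3 (o(Q, N) = (0 - N)/3 = (-N)/3 = -N/3)
o(j(6), t(Y(0)))*43 = -1/3*0**2*43 = -1/3*0*43 = 0*43 = 0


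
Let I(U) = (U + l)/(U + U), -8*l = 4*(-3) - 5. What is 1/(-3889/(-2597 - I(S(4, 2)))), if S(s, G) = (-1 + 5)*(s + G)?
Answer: 997457/1493376 ≈ 0.66792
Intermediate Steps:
l = 17/8 (l = -(4*(-3) - 5)/8 = -(-12 - 5)/8 = -⅛*(-17) = 17/8 ≈ 2.1250)
S(s, G) = 4*G + 4*s (S(s, G) = 4*(G + s) = 4*G + 4*s)
I(U) = (17/8 + U)/(2*U) (I(U) = (U + 17/8)/(U + U) = (17/8 + U)/((2*U)) = (17/8 + U)*(1/(2*U)) = (17/8 + U)/(2*U))
1/(-3889/(-2597 - I(S(4, 2)))) = 1/(-3889/(-2597 - (17 + 8*(4*2 + 4*4))/(16*(4*2 + 4*4)))) = 1/(-3889/(-2597 - (17 + 8*(8 + 16))/(16*(8 + 16)))) = 1/(-3889/(-2597 - (17 + 8*24)/(16*24))) = 1/(-3889/(-2597 - (17 + 192)/(16*24))) = 1/(-3889/(-2597 - 209/(16*24))) = 1/(-3889/(-2597 - 1*209/384)) = 1/(-3889/(-2597 - 209/384)) = 1/(-3889/(-997457/384)) = 1/(-3889*(-384/997457)) = 1/(1493376/997457) = 997457/1493376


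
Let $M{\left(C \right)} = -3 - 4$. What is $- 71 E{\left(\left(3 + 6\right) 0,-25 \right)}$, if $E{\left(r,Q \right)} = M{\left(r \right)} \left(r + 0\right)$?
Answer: $0$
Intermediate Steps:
$M{\left(C \right)} = -7$
$E{\left(r,Q \right)} = - 7 r$ ($E{\left(r,Q \right)} = - 7 \left(r + 0\right) = - 7 r$)
$- 71 E{\left(\left(3 + 6\right) 0,-25 \right)} = - 71 \left(- 7 \left(3 + 6\right) 0\right) = - 71 \left(- 7 \cdot 9 \cdot 0\right) = - 71 \left(\left(-7\right) 0\right) = \left(-71\right) 0 = 0$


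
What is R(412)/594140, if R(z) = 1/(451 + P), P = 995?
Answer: 1/859126440 ≈ 1.1640e-9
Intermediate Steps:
R(z) = 1/1446 (R(z) = 1/(451 + 995) = 1/1446)
R(412)/594140 = (1/1446)/594140 = (1/1446)*(1/594140) = 1/859126440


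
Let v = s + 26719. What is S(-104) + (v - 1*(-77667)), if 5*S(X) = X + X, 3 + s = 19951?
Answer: 621462/5 ≈ 1.2429e+5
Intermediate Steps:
s = 19948 (s = -3 + 19951 = 19948)
v = 46667 (v = 19948 + 26719 = 46667)
S(X) = 2*X/5 (S(X) = (X + X)/5 = (2*X)/5 = 2*X/5)
S(-104) + (v - 1*(-77667)) = (⅖)*(-104) + (46667 - 1*(-77667)) = -208/5 + (46667 + 77667) = -208/5 + 124334 = 621462/5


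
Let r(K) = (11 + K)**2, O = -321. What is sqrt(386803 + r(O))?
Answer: sqrt(482903) ≈ 694.91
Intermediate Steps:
sqrt(386803 + r(O)) = sqrt(386803 + (11 - 321)**2) = sqrt(386803 + (-310)**2) = sqrt(386803 + 96100) = sqrt(482903)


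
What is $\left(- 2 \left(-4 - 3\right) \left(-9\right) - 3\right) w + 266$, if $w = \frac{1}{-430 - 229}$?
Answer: $\frac{175423}{659} \approx 266.2$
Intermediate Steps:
$w = - \frac{1}{659}$ ($w = \frac{1}{-659} = - \frac{1}{659} \approx -0.0015175$)
$\left(- 2 \left(-4 - 3\right) \left(-9\right) - 3\right) w + 266 = \left(- 2 \left(-4 - 3\right) \left(-9\right) - 3\right) \left(- \frac{1}{659}\right) + 266 = \left(\left(-2\right) \left(-7\right) \left(-9\right) - 3\right) \left(- \frac{1}{659}\right) + 266 = \left(14 \left(-9\right) - 3\right) \left(- \frac{1}{659}\right) + 266 = \left(-126 - 3\right) \left(- \frac{1}{659}\right) + 266 = \left(-129\right) \left(- \frac{1}{659}\right) + 266 = \frac{129}{659} + 266 = \frac{175423}{659}$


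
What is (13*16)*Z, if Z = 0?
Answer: 0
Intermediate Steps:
(13*16)*Z = (13*16)*0 = 208*0 = 0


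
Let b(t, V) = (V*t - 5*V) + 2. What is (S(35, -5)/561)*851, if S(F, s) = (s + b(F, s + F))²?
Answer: 228240753/187 ≈ 1.2205e+6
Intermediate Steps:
b(t, V) = 2 - 5*V + V*t (b(t, V) = (-5*V + V*t) + 2 = 2 - 5*V + V*t)
S(F, s) = (2 - 5*F - 4*s + F*(F + s))² (S(F, s) = (s + (2 - 5*(s + F) + (s + F)*F))² = (s + (2 - 5*(F + s) + (F + s)*F))² = (s + (2 + (-5*F - 5*s) + F*(F + s)))² = (s + (2 - 5*F - 5*s + F*(F + s)))² = (2 - 5*F - 4*s + F*(F + s))²)
(S(35, -5)/561)*851 = ((2 - 5*35 - 4*(-5) + 35*(35 - 5))²/561)*851 = ((2 - 175 + 20 + 35*30)²*(1/561))*851 = ((2 - 175 + 20 + 1050)²*(1/561))*851 = (897²*(1/561))*851 = (804609*(1/561))*851 = (268203/187)*851 = 228240753/187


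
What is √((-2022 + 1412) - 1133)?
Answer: I*√1743 ≈ 41.749*I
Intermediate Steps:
√((-2022 + 1412) - 1133) = √(-610 - 1133) = √(-1743) = I*√1743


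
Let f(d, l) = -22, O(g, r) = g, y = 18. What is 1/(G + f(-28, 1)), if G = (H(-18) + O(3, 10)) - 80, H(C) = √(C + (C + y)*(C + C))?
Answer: -11/1091 - I*√2/3273 ≈ -0.010082 - 0.00043208*I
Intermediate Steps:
H(C) = √(C + 2*C*(18 + C)) (H(C) = √(C + (C + 18)*(C + C)) = √(C + (18 + C)*(2*C)) = √(C + 2*C*(18 + C)))
G = -77 + 3*I*√2 (G = (√(-18*(37 + 2*(-18))) + 3) - 80 = (√(-18*(37 - 36)) + 3) - 80 = (√(-18*1) + 3) - 80 = (√(-18) + 3) - 80 = (3*I*√2 + 3) - 80 = (3 + 3*I*√2) - 80 = -77 + 3*I*√2 ≈ -77.0 + 4.2426*I)
1/(G + f(-28, 1)) = 1/((-77 + 3*I*√2) - 22) = 1/(-99 + 3*I*√2)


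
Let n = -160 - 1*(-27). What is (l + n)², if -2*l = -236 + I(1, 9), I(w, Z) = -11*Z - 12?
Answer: 6561/4 ≈ 1640.3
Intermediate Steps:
I(w, Z) = -12 - 11*Z
l = 347/2 (l = -(-236 + (-12 - 11*9))/2 = -(-236 + (-12 - 99))/2 = -(-236 - 111)/2 = -½*(-347) = 347/2 ≈ 173.50)
n = -133 (n = -160 + 27 = -133)
(l + n)² = (347/2 - 133)² = (81/2)² = 6561/4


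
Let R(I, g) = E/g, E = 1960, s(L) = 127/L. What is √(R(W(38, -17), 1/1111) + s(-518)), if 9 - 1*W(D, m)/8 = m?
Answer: √584291543654/518 ≈ 1475.7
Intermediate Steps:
W(D, m) = 72 - 8*m
R(I, g) = 1960/g
√(R(W(38, -17), 1/1111) + s(-518)) = √(1960/(1/1111) + 127/(-518)) = √(1960/(1/1111) + 127*(-1/518)) = √(1960*1111 - 127/518) = √(2177560 - 127/518) = √(1127975953/518) = √584291543654/518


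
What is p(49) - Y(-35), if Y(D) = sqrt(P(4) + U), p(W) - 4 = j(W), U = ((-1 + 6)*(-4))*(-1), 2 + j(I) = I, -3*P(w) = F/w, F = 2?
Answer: 51 - sqrt(714)/6 ≈ 46.547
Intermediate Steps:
P(w) = -2/(3*w)
j(I) = -2 + I
U = 20 (U = (5*(-4))*(-1) = -20*(-1) = 20)
p(W) = 2 + W (p(W) = 4 + (-2 + W) = 2 + W)
Y(D) = sqrt(714)/6 (Y(D) = sqrt(-2/3/4 + 20) = sqrt(-2/3*1/4 + 20) = sqrt(-1/6 + 20) = sqrt(119/6) = sqrt(714)/6)
p(49) - Y(-35) = (2 + 49) - sqrt(714)/6 = 51 - sqrt(714)/6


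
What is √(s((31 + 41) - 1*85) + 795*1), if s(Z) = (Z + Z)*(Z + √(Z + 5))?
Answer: √(1133 - 52*I*√2) ≈ 33.678 - 1.0918*I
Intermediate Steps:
s(Z) = 2*Z*(Z + √(5 + Z)) (s(Z) = (2*Z)*(Z + √(5 + Z)) = 2*Z*(Z + √(5 + Z)))
√(s((31 + 41) - 1*85) + 795*1) = √(2*((31 + 41) - 1*85)*(((31 + 41) - 1*85) + √(5 + ((31 + 41) - 1*85))) + 795*1) = √(2*(72 - 85)*((72 - 85) + √(5 + (72 - 85))) + 795) = √(2*(-13)*(-13 + √(5 - 13)) + 795) = √(2*(-13)*(-13 + √(-8)) + 795) = √(2*(-13)*(-13 + 2*I*√2) + 795) = √((338 - 52*I*√2) + 795) = √(1133 - 52*I*√2)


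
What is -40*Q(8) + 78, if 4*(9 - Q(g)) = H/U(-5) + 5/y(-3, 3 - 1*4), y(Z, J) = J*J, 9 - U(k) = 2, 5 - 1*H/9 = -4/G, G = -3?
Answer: -1294/7 ≈ -184.86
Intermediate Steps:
H = 33 (H = 45 - (-36)/(-3) = 45 - (-36)*(-1)/3 = 45 - 9*4/3 = 45 - 12 = 33)
U(k) = 7 (U(k) = 9 - 1*2 = 9 - 2 = 7)
y(Z, J) = J²
Q(g) = 46/7 (Q(g) = 9 - (33/7 + 5/((3 - 1*4)²))/4 = 9 - (33*(⅐) + 5/((3 - 4)²))/4 = 9 - (33/7 + 5/((-1)²))/4 = 9 - (33/7 + 5/1)/4 = 9 - (33/7 + 5*1)/4 = 9 - (33/7 + 5)/4 = 9 - ¼*68/7 = 9 - 17/7 = 46/7)
-40*Q(8) + 78 = -40*46/7 + 78 = -1840/7 + 78 = -1294/7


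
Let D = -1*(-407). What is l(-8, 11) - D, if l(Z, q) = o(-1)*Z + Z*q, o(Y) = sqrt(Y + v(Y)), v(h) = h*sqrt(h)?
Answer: -495 - 8*sqrt(-1 - I) ≈ -498.64 + 8.7895*I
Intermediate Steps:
v(h) = h**(3/2)
o(Y) = sqrt(Y + Y**(3/2))
l(Z, q) = Z*q + Z*sqrt(-1 - I) (l(Z, q) = sqrt(-1 + (-1)**(3/2))*Z + Z*q = sqrt(-1 - I)*Z + Z*q = Z*sqrt(-1 - I) + Z*q = Z*q + Z*sqrt(-1 - I))
D = 407
l(-8, 11) - D = -8*(11 + sqrt(-1 - I)) - 1*407 = (-88 - 8*sqrt(-1 - I)) - 407 = -495 - 8*sqrt(-1 - I)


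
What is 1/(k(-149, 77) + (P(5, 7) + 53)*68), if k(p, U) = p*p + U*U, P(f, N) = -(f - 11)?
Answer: 1/32142 ≈ 3.1112e-5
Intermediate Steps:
P(f, N) = 11 - f (P(f, N) = -(-11 + f) = 11 - f)
k(p, U) = U² + p² (k(p, U) = p² + U² = U² + p²)
1/(k(-149, 77) + (P(5, 7) + 53)*68) = 1/((77² + (-149)²) + ((11 - 1*5) + 53)*68) = 1/((5929 + 22201) + ((11 - 5) + 53)*68) = 1/(28130 + (6 + 53)*68) = 1/(28130 + 59*68) = 1/(28130 + 4012) = 1/32142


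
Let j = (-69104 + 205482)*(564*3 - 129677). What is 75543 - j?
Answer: 17454413873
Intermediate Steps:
j = -17454338330 (j = 136378*(1692 - 129677) = 136378*(-127985) = -17454338330)
75543 - j = 75543 - 1*(-17454338330) = 75543 + 17454338330 = 17454413873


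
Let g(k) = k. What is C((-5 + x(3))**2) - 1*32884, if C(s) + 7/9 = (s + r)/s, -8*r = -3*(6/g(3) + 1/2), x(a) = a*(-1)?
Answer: -303056761/9216 ≈ -32884.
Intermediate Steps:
x(a) = -a
r = 15/16 (r = -(-3)*(6/3 + 1/2)/8 = -(-3)*(6*(1/3) + 1*(1/2))/8 = -(-3)*(2 + 1/2)/8 = -(-3)*5/(8*2) = -1/8*(-15/2) = 15/16 ≈ 0.93750)
C(s) = -7/9 + (15/16 + s)/s (C(s) = -7/9 + (s + 15/16)/s = -7/9 + (15/16 + s)/s)
C((-5 + x(3))**2) - 1*32884 = (135 + 32*(-5 - 1*3)**2)/(144*((-5 - 1*3)**2)) - 1*32884 = (135 + 32*(-5 - 3)**2)/(144*((-5 - 3)**2)) - 32884 = (135 + 32*(-8)**2)/(144*((-8)**2)) - 32884 = (1/144)*(135 + 32*64)/64 - 32884 = (1/144)*(1/64)*(135 + 2048) - 32884 = (1/144)*(1/64)*2183 - 32884 = 2183/9216 - 32884 = -303056761/9216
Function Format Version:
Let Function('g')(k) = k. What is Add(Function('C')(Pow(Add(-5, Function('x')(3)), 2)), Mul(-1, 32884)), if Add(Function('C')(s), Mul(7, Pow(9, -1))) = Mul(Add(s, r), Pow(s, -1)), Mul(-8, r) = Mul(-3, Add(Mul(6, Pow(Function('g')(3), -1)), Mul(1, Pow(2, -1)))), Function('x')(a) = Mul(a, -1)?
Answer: Rational(-303056761, 9216) ≈ -32884.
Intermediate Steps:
Function('x')(a) = Mul(-1, a)
r = Rational(15, 16) (r = Mul(Rational(-1, 8), Mul(-3, Add(Mul(6, Pow(3, -1)), Mul(1, Pow(2, -1))))) = Mul(Rational(-1, 8), Mul(-3, Add(Mul(6, Rational(1, 3)), Mul(1, Rational(1, 2))))) = Mul(Rational(-1, 8), Mul(-3, Add(2, Rational(1, 2)))) = Mul(Rational(-1, 8), Mul(-3, Rational(5, 2))) = Mul(Rational(-1, 8), Rational(-15, 2)) = Rational(15, 16) ≈ 0.93750)
Function('C')(s) = Add(Rational(-7, 9), Mul(Pow(s, -1), Add(Rational(15, 16), s))) (Function('C')(s) = Add(Rational(-7, 9), Mul(Add(s, Rational(15, 16)), Pow(s, -1))) = Add(Rational(-7, 9), Mul(Add(Rational(15, 16), s), Pow(s, -1))) = Add(Rational(-7, 9), Mul(Pow(s, -1), Add(Rational(15, 16), s))))
Add(Function('C')(Pow(Add(-5, Function('x')(3)), 2)), Mul(-1, 32884)) = Add(Mul(Rational(1, 144), Pow(Pow(Add(-5, Mul(-1, 3)), 2), -1), Add(135, Mul(32, Pow(Add(-5, Mul(-1, 3)), 2)))), Mul(-1, 32884)) = Add(Mul(Rational(1, 144), Pow(Pow(Add(-5, -3), 2), -1), Add(135, Mul(32, Pow(Add(-5, -3), 2)))), -32884) = Add(Mul(Rational(1, 144), Pow(Pow(-8, 2), -1), Add(135, Mul(32, Pow(-8, 2)))), -32884) = Add(Mul(Rational(1, 144), Pow(64, -1), Add(135, Mul(32, 64))), -32884) = Add(Mul(Rational(1, 144), Rational(1, 64), Add(135, 2048)), -32884) = Add(Mul(Rational(1, 144), Rational(1, 64), 2183), -32884) = Add(Rational(2183, 9216), -32884) = Rational(-303056761, 9216)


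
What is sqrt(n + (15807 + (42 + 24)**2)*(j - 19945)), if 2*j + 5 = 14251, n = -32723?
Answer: I*sqrt(258562709) ≈ 16080.0*I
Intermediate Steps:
j = 7123 (j = -5/2 + (1/2)*14251 = -5/2 + 14251/2 = 7123)
sqrt(n + (15807 + (42 + 24)**2)*(j - 19945)) = sqrt(-32723 + (15807 + (42 + 24)**2)*(7123 - 19945)) = sqrt(-32723 + (15807 + 66**2)*(-12822)) = sqrt(-32723 + (15807 + 4356)*(-12822)) = sqrt(-32723 + 20163*(-12822)) = sqrt(-32723 - 258529986) = sqrt(-258562709) = I*sqrt(258562709)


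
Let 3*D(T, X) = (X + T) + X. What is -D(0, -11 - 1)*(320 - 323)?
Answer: -24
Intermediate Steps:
D(T, X) = T/3 + 2*X/3 (D(T, X) = ((X + T) + X)/3 = ((T + X) + X)/3 = (T + 2*X)/3 = T/3 + 2*X/3)
-D(0, -11 - 1)*(320 - 323) = -((⅓)*0 + 2*(-11 - 1)/3)*(320 - 323) = -(0 + (⅔)*(-12))*(-3) = -(0 - 8)*(-3) = -(-8)*(-3) = -1*24 = -24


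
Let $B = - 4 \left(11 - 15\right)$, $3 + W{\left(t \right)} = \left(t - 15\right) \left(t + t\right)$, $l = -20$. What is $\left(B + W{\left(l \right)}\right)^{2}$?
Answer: $1996569$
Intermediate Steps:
$W{\left(t \right)} = -3 + 2 t \left(-15 + t\right)$ ($W{\left(t \right)} = -3 + \left(t - 15\right) \left(t + t\right) = -3 + \left(-15 + t\right) 2 t = -3 + 2 t \left(-15 + t\right)$)
$B = 16$ ($B = - 4 \left(11 - 15\right) = \left(-4\right) \left(-4\right) = 16$)
$\left(B + W{\left(l \right)}\right)^{2} = \left(16 - \left(-597 - 800\right)\right)^{2} = \left(16 + \left(-3 + 600 + 2 \cdot 400\right)\right)^{2} = \left(16 + \left(-3 + 600 + 800\right)\right)^{2} = \left(16 + 1397\right)^{2} = 1413^{2} = 1996569$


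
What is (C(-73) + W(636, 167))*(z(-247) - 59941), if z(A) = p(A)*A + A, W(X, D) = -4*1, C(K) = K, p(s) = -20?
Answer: 4254096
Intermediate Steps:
W(X, D) = -4
z(A) = -19*A (z(A) = -20*A + A = -19*A)
(C(-73) + W(636, 167))*(z(-247) - 59941) = (-73 - 4)*(-19*(-247) - 59941) = -77*(4693 - 59941) = -77*(-55248) = 4254096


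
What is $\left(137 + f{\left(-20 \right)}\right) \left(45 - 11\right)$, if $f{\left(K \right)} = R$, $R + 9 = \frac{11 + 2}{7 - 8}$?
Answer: $3910$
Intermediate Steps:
$R = -22$ ($R = -9 + \frac{11 + 2}{7 - 8} = -9 + \frac{13}{-1} = -9 + 13 \left(-1\right) = -9 - 13 = -22$)
$f{\left(K \right)} = -22$
$\left(137 + f{\left(-20 \right)}\right) \left(45 - 11\right) = \left(137 - 22\right) \left(45 - 11\right) = 115 \cdot 34 = 3910$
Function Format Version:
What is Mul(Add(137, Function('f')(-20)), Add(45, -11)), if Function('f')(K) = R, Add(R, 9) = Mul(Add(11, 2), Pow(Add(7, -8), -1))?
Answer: 3910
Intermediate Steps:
R = -22 (R = Add(-9, Mul(Add(11, 2), Pow(Add(7, -8), -1))) = Add(-9, Mul(13, Pow(-1, -1))) = Add(-9, Mul(13, -1)) = Add(-9, -13) = -22)
Function('f')(K) = -22
Mul(Add(137, Function('f')(-20)), Add(45, -11)) = Mul(Add(137, -22), Add(45, -11)) = Mul(115, 34) = 3910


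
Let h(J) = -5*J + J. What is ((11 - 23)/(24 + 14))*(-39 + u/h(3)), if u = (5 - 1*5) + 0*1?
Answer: 234/19 ≈ 12.316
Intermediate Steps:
u = 0 (u = (5 - 5) + 0 = 0 + 0 = 0)
h(J) = -4*J
((11 - 23)/(24 + 14))*(-39 + u/h(3)) = ((11 - 23)/(24 + 14))*(-39 + 0/((-4*3))) = (-12/38)*(-39 + 0/(-12)) = (-12*1/38)*(-39 + 0*(-1/12)) = -6*(-39 + 0)/19 = -6/19*(-39) = 234/19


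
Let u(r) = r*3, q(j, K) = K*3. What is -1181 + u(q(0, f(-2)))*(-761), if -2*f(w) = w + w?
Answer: -14879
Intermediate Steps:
f(w) = -w (f(w) = -(w + w)/2 = -w)
q(j, K) = 3*K
u(r) = 3*r
-1181 + u(q(0, f(-2)))*(-761) = -1181 + (3*(3*(-1*(-2))))*(-761) = -1181 + (3*(3*2))*(-761) = -1181 + (3*6)*(-761) = -1181 + 18*(-761) = -1181 - 13698 = -14879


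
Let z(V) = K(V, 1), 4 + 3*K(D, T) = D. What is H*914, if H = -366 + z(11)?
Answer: -997174/3 ≈ -3.3239e+5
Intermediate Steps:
K(D, T) = -4/3 + D/3
z(V) = -4/3 + V/3
H = -1091/3 (H = -366 + (-4/3 + (⅓)*11) = -366 + (-4/3 + 11/3) = -366 + 7/3 = -1091/3 ≈ -363.67)
H*914 = -1091/3*914 = -997174/3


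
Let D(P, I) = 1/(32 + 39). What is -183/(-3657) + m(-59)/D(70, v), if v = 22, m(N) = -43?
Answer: -3721546/1219 ≈ -3052.9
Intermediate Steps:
D(P, I) = 1/71
-183/(-3657) + m(-59)/D(70, v) = -183/(-3657) - 43/1/71 = -183*(-1/3657) - 43*71 = 61/1219 - 3053 = -3721546/1219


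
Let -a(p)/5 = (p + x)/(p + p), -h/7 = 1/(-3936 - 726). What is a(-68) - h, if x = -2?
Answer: -58309/22644 ≈ -2.5750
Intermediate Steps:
h = 1/666 (h = -7/(-3936 - 726) = -7/(-4662) = -7*(-1/4662) = 1/666 ≈ 0.0015015)
a(p) = -5*(-2 + p)/(2*p) (a(p) = -5*(p - 2)/(p + p) = -5*(-2 + p)/(2*p))
a(-68) - h = (-5/2 + 5/(-68)) - 1*1/666 = (-5/2 + 5*(-1/68)) - 1/666 = (-5/2 - 5/68) - 1/666 = -175/68 - 1/666 = -58309/22644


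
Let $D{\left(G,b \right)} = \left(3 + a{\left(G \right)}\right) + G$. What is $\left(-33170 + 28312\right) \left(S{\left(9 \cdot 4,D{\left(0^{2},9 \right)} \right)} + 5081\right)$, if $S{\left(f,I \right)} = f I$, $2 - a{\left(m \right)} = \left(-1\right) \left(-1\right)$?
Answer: $-25383050$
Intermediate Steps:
$a{\left(m \right)} = 1$ ($a{\left(m \right)} = 2 - \left(-1\right) \left(-1\right) = 2 - 1 = 1$)
$D{\left(G,b \right)} = 4 + G$ ($D{\left(G,b \right)} = \left(3 + 1\right) + G = 4 + G$)
$S{\left(f,I \right)} = I f$
$\left(-33170 + 28312\right) \left(S{\left(9 \cdot 4,D{\left(0^{2},9 \right)} \right)} + 5081\right) = \left(-33170 + 28312\right) \left(\left(4 + 0^{2}\right) 9 \cdot 4 + 5081\right) = - 4858 \left(\left(4 + 0\right) 36 + 5081\right) = - 4858 \left(4 \cdot 36 + 5081\right) = - 4858 \left(144 + 5081\right) = \left(-4858\right) 5225 = -25383050$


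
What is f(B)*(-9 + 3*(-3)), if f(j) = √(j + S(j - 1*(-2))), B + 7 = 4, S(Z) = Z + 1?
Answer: -18*I*√3 ≈ -31.177*I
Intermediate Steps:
S(Z) = 1 + Z
B = -3 (B = -7 + 4 = -3)
f(j) = √(3 + 2*j) (f(j) = √(j + (1 + (j - 1*(-2)))) = √(j + (1 + (j + 2))) = √(j + (1 + (2 + j))) = √(j + (3 + j)) = √(3 + 2*j))
f(B)*(-9 + 3*(-3)) = √(3 + 2*(-3))*(-9 + 3*(-3)) = √(3 - 6)*(-9 - 9) = √(-3)*(-18) = (I*√3)*(-18) = -18*I*√3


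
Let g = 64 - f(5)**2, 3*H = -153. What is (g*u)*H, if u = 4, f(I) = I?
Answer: -7956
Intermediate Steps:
H = -51 (H = (1/3)*(-153) = -51)
g = 39 (g = 64 - 1*5**2 = 64 - 1*25 = 64 - 25 = 39)
(g*u)*H = (39*4)*(-51) = 156*(-51) = -7956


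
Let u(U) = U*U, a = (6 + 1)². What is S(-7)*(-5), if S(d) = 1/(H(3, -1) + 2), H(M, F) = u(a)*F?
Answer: 5/2399 ≈ 0.0020842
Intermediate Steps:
a = 49 (a = 7² = 49)
u(U) = U²
H(M, F) = 2401*F (H(M, F) = 49²*F = 2401*F)
S(d) = -1/2399 (S(d) = 1/(2401*(-1) + 2) = 1/(-2401 + 2) = 1/(-2399) = -1/2399)
S(-7)*(-5) = -1/2399*(-5) = 5/2399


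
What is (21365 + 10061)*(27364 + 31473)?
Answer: 1849011562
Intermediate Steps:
(21365 + 10061)*(27364 + 31473) = 31426*58837 = 1849011562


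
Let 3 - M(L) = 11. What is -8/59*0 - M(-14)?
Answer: 8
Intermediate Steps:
M(L) = -8 (M(L) = 3 - 1*11 = 3 - 11 = -8)
-8/59*0 - M(-14) = -8/59*0 - 1*(-8) = -8*1/59*0 + 8 = -8/59*0 + 8 = 0 + 8 = 8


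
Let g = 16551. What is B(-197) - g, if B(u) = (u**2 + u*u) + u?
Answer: 60870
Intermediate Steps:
B(u) = u + 2*u**2 (B(u) = (u**2 + u**2) + u = 2*u**2 + u = u + 2*u**2)
B(-197) - g = -197*(1 + 2*(-197)) - 1*16551 = -197*(1 - 394) - 16551 = -197*(-393) - 16551 = 77421 - 16551 = 60870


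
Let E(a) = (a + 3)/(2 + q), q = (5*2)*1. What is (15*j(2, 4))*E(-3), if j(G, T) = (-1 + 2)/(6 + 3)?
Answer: 0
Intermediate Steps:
q = 10 (q = 10*1 = 10)
j(G, T) = 1/9
E(a) = 1/4 + a/12 (E(a) = (a + 3)/(2 + 10) = (3 + a)/12 = (3 + a)*(1/12) = 1/4 + a/12)
(15*j(2, 4))*E(-3) = (15*(1/9))*(1/4 + (1/12)*(-3)) = 5*(1/4 - 1/4)/3 = (5/3)*0 = 0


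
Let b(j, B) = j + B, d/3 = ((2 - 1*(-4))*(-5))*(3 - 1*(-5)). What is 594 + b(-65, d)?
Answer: -191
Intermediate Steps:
d = -720 (d = 3*(((2 - 1*(-4))*(-5))*(3 - 1*(-5))) = 3*(((2 + 4)*(-5))*(3 + 5)) = 3*((6*(-5))*8) = 3*(-30*8) = 3*(-240) = -720)
b(j, B) = B + j
594 + b(-65, d) = 594 + (-720 - 65) = 594 - 785 = -191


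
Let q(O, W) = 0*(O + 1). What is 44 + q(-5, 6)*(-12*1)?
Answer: 44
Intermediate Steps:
q(O, W) = 0 (q(O, W) = 0*(1 + O) = 0)
44 + q(-5, 6)*(-12*1) = 44 + 0*(-12*1) = 44 + 0*(-12) = 44 + 0 = 44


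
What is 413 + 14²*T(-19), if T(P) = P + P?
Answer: -7035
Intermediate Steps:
T(P) = 2*P
413 + 14²*T(-19) = 413 + 14²*(2*(-19)) = 413 + 196*(-38) = 413 - 7448 = -7035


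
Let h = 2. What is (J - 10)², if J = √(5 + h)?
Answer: (10 - √7)² ≈ 54.085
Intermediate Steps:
J = √7 (J = √(5 + 2) = √7 ≈ 2.6458)
(J - 10)² = (√7 - 10)² = (-10 + √7)²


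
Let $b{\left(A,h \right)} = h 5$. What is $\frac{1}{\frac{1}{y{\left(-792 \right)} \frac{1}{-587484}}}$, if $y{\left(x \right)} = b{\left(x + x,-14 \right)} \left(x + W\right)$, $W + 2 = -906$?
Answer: $- \frac{29750}{146871} \approx -0.20256$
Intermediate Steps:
$W = -908$ ($W = -2 - 906 = -908$)
$b{\left(A,h \right)} = 5 h$
$y{\left(x \right)} = 63560 - 70 x$ ($y{\left(x \right)} = 5 \left(-14\right) \left(x - 908\right) = - 70 \left(-908 + x\right) = 63560 - 70 x$)
$\frac{1}{\frac{1}{y{\left(-792 \right)} \frac{1}{-587484}}} = \frac{1}{\frac{1}{\left(63560 - -55440\right) \frac{1}{-587484}}} = \frac{1}{\frac{1}{\left(63560 + 55440\right) \left(- \frac{1}{587484}\right)}} = \frac{1}{\frac{1}{119000 \left(- \frac{1}{587484}\right)}} = \frac{1}{\frac{1}{- \frac{29750}{146871}}} = \frac{1}{- \frac{146871}{29750}} = - \frac{29750}{146871}$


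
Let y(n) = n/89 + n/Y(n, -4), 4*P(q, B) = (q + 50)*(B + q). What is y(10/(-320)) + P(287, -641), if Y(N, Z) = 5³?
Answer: -5308761107/178000 ≈ -29825.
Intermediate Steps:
Y(N, Z) = 125
P(q, B) = (50 + q)*(B + q)/4 (P(q, B) = ((q + 50)*(B + q))/4 = ((50 + q)*(B + q))/4 = (50 + q)*(B + q)/4)
y(n) = 214*n/11125 (y(n) = n/89 + n/125 = 214*n/11125)
y(10/(-320)) + P(287, -641) = 214*(10/(-320))/11125 + ((¼)*287² + (25/2)*(-641) + (25/2)*287 + (¼)*(-641)*287) = 214*(10*(-1/320))/11125 + ((¼)*82369 - 16025/2 + 7175/2 - 183967/4) = (214/11125)*(-1/32) + (82369/4 - 16025/2 + 7175/2 - 183967/4) = -107/178000 - 59649/2 = -5308761107/178000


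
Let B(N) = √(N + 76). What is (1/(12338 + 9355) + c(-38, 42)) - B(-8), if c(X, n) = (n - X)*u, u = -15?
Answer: -26031599/21693 - 2*√17 ≈ -1208.2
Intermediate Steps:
B(N) = √(76 + N)
c(X, n) = -15*n + 15*X (c(X, n) = (n - X)*(-15) = -15*n + 15*X)
(1/(12338 + 9355) + c(-38, 42)) - B(-8) = (1/(12338 + 9355) + (-15*42 + 15*(-38))) - √(76 - 8) = (1/21693 + (-630 - 570)) - √68 = (1/21693 - 1200) - 2*√17 = -26031599/21693 - 2*√17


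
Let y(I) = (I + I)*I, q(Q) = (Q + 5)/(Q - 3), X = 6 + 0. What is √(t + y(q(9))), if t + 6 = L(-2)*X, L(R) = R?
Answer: 8*I/3 ≈ 2.6667*I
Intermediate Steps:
X = 6
q(Q) = (5 + Q)/(-3 + Q)
y(I) = 2*I² (y(I) = (2*I)*I = 2*I²)
t = -18 (t = -6 - 2*6 = -6 - 12 = -18)
√(t + y(q(9))) = √(-18 + 2*((5 + 9)/(-3 + 9))²) = √(-18 + 2*(14/6)²) = √(-18 + 2*((⅙)*14)²) = √(-18 + 2*(7/3)²) = √(-18 + 2*(49/9)) = √(-18 + 98/9) = √(-64/9) = 8*I/3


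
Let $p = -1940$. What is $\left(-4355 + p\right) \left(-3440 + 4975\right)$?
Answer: $-9662825$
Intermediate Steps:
$\left(-4355 + p\right) \left(-3440 + 4975\right) = \left(-4355 - 1940\right) \left(-3440 + 4975\right) = \left(-6295\right) 1535 = -9662825$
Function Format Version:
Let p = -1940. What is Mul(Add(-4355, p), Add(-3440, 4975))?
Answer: -9662825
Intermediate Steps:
Mul(Add(-4355, p), Add(-3440, 4975)) = Mul(Add(-4355, -1940), Add(-3440, 4975)) = Mul(-6295, 1535) = -9662825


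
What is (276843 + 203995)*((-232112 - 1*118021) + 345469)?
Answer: -2242628432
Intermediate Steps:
(276843 + 203995)*((-232112 - 1*118021) + 345469) = 480838*((-232112 - 118021) + 345469) = 480838*(-350133 + 345469) = 480838*(-4664) = -2242628432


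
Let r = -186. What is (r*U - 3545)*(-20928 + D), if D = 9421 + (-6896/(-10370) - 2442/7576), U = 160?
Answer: 1505384170363181/3928156 ≈ 3.8323e+8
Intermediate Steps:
D = 185042518519/19640780 (D = 9421 + (-6896*(-1/10370) - 2442*1/7576) = 9421 + (3448/5185 - 1221/3788) = 9421 + 6730139/19640780 = 185042518519/19640780 ≈ 9421.3)
(r*U - 3545)*(-20928 + D) = (-186*160 - 3545)*(-20928 + 185042518519/19640780) = (-29760 - 3545)*(-225999725321/19640780) = -33305*(-225999725321/19640780) = 1505384170363181/3928156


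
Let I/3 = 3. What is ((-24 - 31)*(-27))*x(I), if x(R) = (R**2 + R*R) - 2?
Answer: 237600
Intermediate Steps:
I = 9 (I = 3*3 = 9)
x(R) = -2 + 2*R**2 (x(R) = (R**2 + R**2) - 2 = 2*R**2 - 2 = -2 + 2*R**2)
((-24 - 31)*(-27))*x(I) = ((-24 - 31)*(-27))*(-2 + 2*9**2) = (-55*(-27))*(-2 + 2*81) = 1485*(-2 + 162) = 1485*160 = 237600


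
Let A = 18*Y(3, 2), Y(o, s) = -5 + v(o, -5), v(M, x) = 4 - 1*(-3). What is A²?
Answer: 1296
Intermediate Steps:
v(M, x) = 7 (v(M, x) = 4 + 3 = 7)
Y(o, s) = 2 (Y(o, s) = -5 + 7 = 2)
A = 36 (A = 18*2 = 36)
A² = 36² = 1296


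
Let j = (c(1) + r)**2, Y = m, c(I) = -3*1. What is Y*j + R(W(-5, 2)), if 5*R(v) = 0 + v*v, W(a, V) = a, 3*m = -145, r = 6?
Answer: -430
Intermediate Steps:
m = -145/3 (m = (1/3)*(-145) = -145/3 ≈ -48.333)
c(I) = -3
Y = -145/3 ≈ -48.333
R(v) = v**2/5 (R(v) = (0 + v*v)/5 = (0 + v**2)/5 = v**2/5)
j = 9 (j = (-3 + 6)**2 = 3**2 = 9)
Y*j + R(W(-5, 2)) = -145/3*9 + (1/5)*(-5)**2 = -435 + (1/5)*25 = -435 + 5 = -430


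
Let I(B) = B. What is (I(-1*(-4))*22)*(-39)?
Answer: -3432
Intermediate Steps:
(I(-1*(-4))*22)*(-39) = (-1*(-4)*22)*(-39) = (4*22)*(-39) = 88*(-39) = -3432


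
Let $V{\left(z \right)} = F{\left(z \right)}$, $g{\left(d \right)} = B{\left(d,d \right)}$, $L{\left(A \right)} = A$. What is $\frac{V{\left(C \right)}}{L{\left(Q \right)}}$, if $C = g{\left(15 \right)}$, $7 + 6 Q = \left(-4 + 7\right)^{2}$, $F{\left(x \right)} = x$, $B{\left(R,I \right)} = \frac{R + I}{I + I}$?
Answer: $3$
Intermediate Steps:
$B{\left(R,I \right)} = \frac{I + R}{2 I}$
$Q = \frac{1}{3}$ ($Q = - \frac{7}{6} + \frac{\left(-4 + 7\right)^{2}}{6} = - \frac{7}{6} + \frac{3^{2}}{6} = - \frac{7}{6} + \frac{1}{6} \cdot 9 = - \frac{7}{6} + \frac{3}{2} = \frac{1}{3} \approx 0.33333$)
$g{\left(d \right)} = 1$ ($g{\left(d \right)} = \frac{d + d}{2 d} = \frac{2 d}{2 d} = 1$)
$C = 1$
$V{\left(z \right)} = z$
$\frac{V{\left(C \right)}}{L{\left(Q \right)}} = 1 \frac{1}{\frac{1}{3}} = 1 \cdot 3 = 3$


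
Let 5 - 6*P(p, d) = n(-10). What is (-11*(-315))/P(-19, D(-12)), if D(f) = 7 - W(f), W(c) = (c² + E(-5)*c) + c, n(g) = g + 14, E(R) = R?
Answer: 20790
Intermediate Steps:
n(g) = 14 + g
W(c) = c² - 4*c (W(c) = (c² - 5*c) + c = c² - 4*c)
D(f) = 7 - f*(-4 + f)
P(p, d) = ⅙ (P(p, d) = ⅚ - (14 - 10)/6 = ⅚ - ⅙*4 = ⅚ - ⅔ = ⅙)
(-11*(-315))/P(-19, D(-12)) = (-11*(-315))/(⅙) = 3465*6 = 20790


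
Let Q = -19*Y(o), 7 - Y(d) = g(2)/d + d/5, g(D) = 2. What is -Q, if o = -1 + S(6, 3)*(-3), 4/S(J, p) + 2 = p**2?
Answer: 5506/35 ≈ 157.31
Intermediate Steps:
S(J, p) = 4/(-2 + p**2)
o = -19/7 (o = -1 + (4/(-2 + 3**2))*(-3) = -1 + (4/(-2 + 9))*(-3) = -1 + (4/7)*(-3) = -1 - 12/7 = -19/7 ≈ -2.7143)
Y(d) = 7 - 2/d - d/5 (Y(d) = 7 - (2/d + d/5) = 7 + (-2/d - d/5) = 7 - 2/d - d/5)
Q = -5506/35 (Q = -19*(7 - 2/(-19/7) - 1/5*(-19/7)) = -19*(7 - 2*(-7/19) + 19/35) = -19*(7 + 14/19 + 19/35) = -19*5506/665 = -5506/35 ≈ -157.31)
-Q = -1*(-5506/35) = 5506/35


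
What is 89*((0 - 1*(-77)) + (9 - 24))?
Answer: 5518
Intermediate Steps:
89*((0 - 1*(-77)) + (9 - 24)) = 89*((0 + 77) - 15) = 89*(77 - 15) = 89*62 = 5518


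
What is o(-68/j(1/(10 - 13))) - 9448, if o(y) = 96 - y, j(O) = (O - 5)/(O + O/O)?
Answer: -18721/2 ≈ -9360.5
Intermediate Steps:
j(O) = (-5 + O)/(1 + O) (j(O) = (-5 + O)/(O + 1) = (-5 + O)/(1 + O))
o(-68/j(1/(10 - 13))) - 9448 = (96 - (-68)/((-5 + 1/(10 - 13))/(1 + 1/(10 - 13)))) - 9448 = (96 - (-68)/((-5 + 1/(-3))/(1 + 1/(-3)))) - 9448 = (96 - (-68)/((-5 - ⅓)/(1 - ⅓))) - 9448 = (96 - (-68)/(-16/3/(⅔))) - 9448 = (96 - (-68)/((3/2)*(-16/3))) - 9448 = (96 - (-68)/(-8)) - 9448 = (96 - (-68)*(-1)/8) - 9448 = (96 - 1*17/2) - 9448 = (96 - 17/2) - 9448 = 175/2 - 9448 = -18721/2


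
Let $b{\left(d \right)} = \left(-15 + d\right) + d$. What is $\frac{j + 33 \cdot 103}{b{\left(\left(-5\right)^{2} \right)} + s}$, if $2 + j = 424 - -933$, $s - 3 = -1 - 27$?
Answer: $\frac{2377}{5} \approx 475.4$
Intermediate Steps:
$s = -25$ ($s = 3 - 28 = -25$)
$j = 1355$ ($j = -2 + \left(424 - -933\right) = -2 + \left(424 + 933\right) = -2 + 1357 = 1355$)
$b{\left(d \right)} = -15 + 2 d$
$\frac{j + 33 \cdot 103}{b{\left(\left(-5\right)^{2} \right)} + s} = \frac{1355 + 33 \cdot 103}{\left(-15 + 2 \left(-5\right)^{2}\right) - 25} = \frac{1355 + 3399}{\left(-15 + 2 \cdot 25\right) - 25} = \frac{4754}{\left(-15 + 50\right) - 25} = \frac{4754}{35 - 25} = \frac{4754}{10} = 4754 \cdot \frac{1}{10} = \frac{2377}{5}$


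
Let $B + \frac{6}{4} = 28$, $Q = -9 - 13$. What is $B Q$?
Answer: $-583$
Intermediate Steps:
$Q = -22$ ($Q = -9 - 13 = -22$)
$B = \frac{53}{2}$ ($B = - \frac{3}{2} + 28 = \frac{53}{2} \approx 26.5$)
$B Q = \frac{53}{2} \left(-22\right) = -583$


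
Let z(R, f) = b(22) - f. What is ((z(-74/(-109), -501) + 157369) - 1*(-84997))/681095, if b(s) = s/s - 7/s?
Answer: 5343089/14984090 ≈ 0.35658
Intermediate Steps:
b(s) = 1 - 7/s
z(R, f) = 15/22 - f (z(R, f) = (-7 + 22)/22 - f = (1/22)*15 - f = 15/22 - f)
((z(-74/(-109), -501) + 157369) - 1*(-84997))/681095 = (((15/22 - 1*(-501)) + 157369) - 1*(-84997))/681095 = (((15/22 + 501) + 157369) + 84997)*(1/681095) = ((11037/22 + 157369) + 84997)*(1/681095) = (3473155/22 + 84997)*(1/681095) = (5343089/22)*(1/681095) = 5343089/14984090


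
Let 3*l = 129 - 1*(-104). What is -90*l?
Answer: -6990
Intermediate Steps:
l = 233/3 (l = (129 - 1*(-104))/3 = (129 + 104)/3 = (1/3)*233 = 233/3 ≈ 77.667)
-90*l = -90*233/3 = -6990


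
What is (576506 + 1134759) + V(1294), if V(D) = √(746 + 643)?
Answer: 1711265 + √1389 ≈ 1.7113e+6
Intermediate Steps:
V(D) = √1389
(576506 + 1134759) + V(1294) = (576506 + 1134759) + √1389 = 1711265 + √1389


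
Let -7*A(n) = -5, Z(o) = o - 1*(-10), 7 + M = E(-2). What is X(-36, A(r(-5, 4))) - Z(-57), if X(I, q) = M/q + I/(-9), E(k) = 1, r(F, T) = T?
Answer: 213/5 ≈ 42.600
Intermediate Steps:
M = -6 (M = -7 + 1 = -6)
Z(o) = 10 + o (Z(o) = o + 10 = 10 + o)
A(n) = 5/7 (A(n) = -1/7*(-5) = 5/7)
X(I, q) = -6/q - I/9 (X(I, q) = -6/q + I/(-9) = -6/q + I*(-1/9) = -6/q - I/9)
X(-36, A(r(-5, 4))) - Z(-57) = (-6/5/7 - 1/9*(-36)) - (10 - 57) = (-6*7/5 + 4) - 1*(-47) = (-42/5 + 4) + 47 = -22/5 + 47 = 213/5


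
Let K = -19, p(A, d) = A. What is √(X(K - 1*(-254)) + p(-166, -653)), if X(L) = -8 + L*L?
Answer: √55051 ≈ 234.63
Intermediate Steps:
X(L) = -8 + L²
√(X(K - 1*(-254)) + p(-166, -653)) = √((-8 + (-19 - 1*(-254))²) - 166) = √((-8 + (-19 + 254)²) - 166) = √((-8 + 235²) - 166) = √((-8 + 55225) - 166) = √(55217 - 166) = √55051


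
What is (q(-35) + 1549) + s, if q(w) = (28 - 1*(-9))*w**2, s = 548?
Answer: 47422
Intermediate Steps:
q(w) = 37*w**2 (q(w) = (28 + 9)*w**2 = 37*w**2)
(q(-35) + 1549) + s = (37*(-35)**2 + 1549) + 548 = (37*1225 + 1549) + 548 = (45325 + 1549) + 548 = 46874 + 548 = 47422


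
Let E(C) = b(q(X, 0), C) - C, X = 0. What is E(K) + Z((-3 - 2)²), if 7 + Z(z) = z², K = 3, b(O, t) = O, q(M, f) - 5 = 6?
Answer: 626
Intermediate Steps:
q(M, f) = 11 (q(M, f) = 5 + 6 = 11)
E(C) = 11 - C
Z(z) = -7 + z²
E(K) + Z((-3 - 2)²) = (11 - 1*3) + (-7 + ((-3 - 2)²)²) = (11 - 3) + (-7 + ((-5)²)²) = 8 + (-7 + 25²) = 8 + (-7 + 625) = 8 + 618 = 626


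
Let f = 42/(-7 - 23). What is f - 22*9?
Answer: -997/5 ≈ -199.40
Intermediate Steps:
f = -7/5 (f = 42/(-30) = 42*(-1/30) = -7/5 ≈ -1.4000)
f - 22*9 = -7/5 - 22*9 = -7/5 - 198 = -997/5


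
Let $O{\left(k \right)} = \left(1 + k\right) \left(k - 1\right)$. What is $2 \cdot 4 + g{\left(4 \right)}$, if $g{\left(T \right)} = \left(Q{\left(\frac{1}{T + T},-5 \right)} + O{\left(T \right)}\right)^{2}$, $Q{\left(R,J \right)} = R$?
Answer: $\frac{15153}{64} \approx 236.77$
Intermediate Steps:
$O{\left(k \right)} = \left(1 + k\right) \left(-1 + k\right)$
$g{\left(T \right)} = \left(-1 + T^{2} + \frac{1}{2 T}\right)^{2}$ ($g{\left(T \right)} = \left(\frac{1}{T + T} + \left(-1 + T^{2}\right)\right)^{2} = \left(\frac{1}{2 T} + \left(-1 + T^{2}\right)\right)^{2} = \left(-1 + T^{2} + \frac{1}{2 T}\right)^{2}$)
$2 \cdot 4 + g{\left(4 \right)} = 2 \cdot 4 + \frac{\left(1 + 2 \cdot 4 \left(-1 + 4^{2}\right)\right)^{2}}{4 \cdot 16} = 8 + \frac{1}{4} \cdot \frac{1}{16} \left(1 + 2 \cdot 4 \left(-1 + 16\right)\right)^{2} = 8 + \frac{1}{4} \cdot \frac{1}{16} \left(1 + 2 \cdot 4 \cdot 15\right)^{2} = 8 + \frac{1}{4} \cdot \frac{1}{16} \left(1 + 120\right)^{2} = 8 + \frac{1}{4} \cdot \frac{1}{16} \cdot 121^{2} = 8 + \frac{1}{4} \cdot \frac{1}{16} \cdot 14641 = 8 + \frac{14641}{64} = \frac{15153}{64}$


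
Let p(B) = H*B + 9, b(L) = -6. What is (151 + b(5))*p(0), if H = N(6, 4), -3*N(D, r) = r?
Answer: 1305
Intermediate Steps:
N(D, r) = -r/3
H = -4/3 (H = -⅓*4 = -4/3 ≈ -1.3333)
p(B) = 9 - 4*B/3 (p(B) = -4*B/3 + 9 = 9 - 4*B/3)
(151 + b(5))*p(0) = (151 - 6)*(9 - 4/3*0) = 145*(9 + 0) = 145*9 = 1305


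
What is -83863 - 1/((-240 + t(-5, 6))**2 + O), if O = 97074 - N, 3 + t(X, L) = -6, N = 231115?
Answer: -6041490519/72040 ≈ -83863.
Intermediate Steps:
t(X, L) = -9 (t(X, L) = -3 - 6 = -9)
O = -134041 (O = 97074 - 1*231115 = 97074 - 231115 = -134041)
-83863 - 1/((-240 + t(-5, 6))**2 + O) = -83863 - 1/((-240 - 9)**2 - 134041) = -83863 - 1/((-249)**2 - 134041) = -83863 - 1/(62001 - 134041) = -83863 - 1/(-72040) = -83863 - 1*(-1/72040) = -83863 + 1/72040 = -6041490519/72040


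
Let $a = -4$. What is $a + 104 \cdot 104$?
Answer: $10812$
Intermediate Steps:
$a + 104 \cdot 104 = -4 + 104 \cdot 104 = -4 + 10816 = 10812$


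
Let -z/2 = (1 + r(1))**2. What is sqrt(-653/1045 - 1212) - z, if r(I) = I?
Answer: 8 + I*sqrt(1324216685)/1045 ≈ 8.0 + 34.823*I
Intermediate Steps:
z = -8 (z = -2*(1 + 1)**2 = -2*2**2 = -2*4 = -8)
sqrt(-653/1045 - 1212) - z = sqrt(-653/1045 - 1212) - 1*(-8) = sqrt(-653*1/1045 - 1212) + 8 = sqrt(-653/1045 - 1212) + 8 = sqrt(-1267193/1045) + 8 = I*sqrt(1324216685)/1045 + 8 = 8 + I*sqrt(1324216685)/1045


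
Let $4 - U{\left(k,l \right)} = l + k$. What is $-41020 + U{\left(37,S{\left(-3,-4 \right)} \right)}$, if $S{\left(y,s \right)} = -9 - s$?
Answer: $-41048$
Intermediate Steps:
$U{\left(k,l \right)} = 4 - k - l$ ($U{\left(k,l \right)} = 4 - \left(l + k\right) = 4 - \left(k + l\right) = 4 - k - l$)
$-41020 + U{\left(37,S{\left(-3,-4 \right)} \right)} = -41020 - \left(24 + 4\right) = -41020 - 28 = -41048$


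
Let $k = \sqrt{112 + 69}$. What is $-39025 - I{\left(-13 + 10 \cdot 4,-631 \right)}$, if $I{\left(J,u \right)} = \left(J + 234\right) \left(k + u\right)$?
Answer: $125666 - 261 \sqrt{181} \approx 1.2215 \cdot 10^{5}$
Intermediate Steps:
$k = \sqrt{181} \approx 13.454$
$I{\left(J,u \right)} = \left(234 + J\right) \left(u + \sqrt{181}\right)$ ($I{\left(J,u \right)} = \left(J + 234\right) \left(\sqrt{181} + u\right) = \left(234 + J\right) \left(u + \sqrt{181}\right)$)
$-39025 - I{\left(-13 + 10 \cdot 4,-631 \right)} = -39025 - \left(234 \left(-631\right) + 234 \sqrt{181} + \left(-13 + 10 \cdot 4\right) \left(-631\right) + \left(-13 + 10 \cdot 4\right) \sqrt{181}\right) = -39025 - \left(-147654 + 234 \sqrt{181} + \left(-13 + 40\right) \left(-631\right) + \left(-13 + 40\right) \sqrt{181}\right) = -39025 - \left(-147654 + 234 \sqrt{181} + 27 \left(-631\right) + 27 \sqrt{181}\right) = -39025 - \left(-147654 + 234 \sqrt{181} - 17037 + 27 \sqrt{181}\right) = -39025 - \left(-164691 + 261 \sqrt{181}\right) = -39025 + \left(164691 - 261 \sqrt{181}\right) = 125666 - 261 \sqrt{181}$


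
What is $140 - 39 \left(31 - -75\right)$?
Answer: $-3994$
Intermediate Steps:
$140 - 39 \left(31 - -75\right) = 140 - 39 \left(31 + 75\right) = 140 - 4134 = -3994$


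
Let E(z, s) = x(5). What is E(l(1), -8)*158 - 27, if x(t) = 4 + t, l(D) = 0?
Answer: 1395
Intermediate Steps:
E(z, s) = 9 (E(z, s) = 4 + 5 = 9)
E(l(1), -8)*158 - 27 = 9*158 - 27 = 1422 - 27 = 1395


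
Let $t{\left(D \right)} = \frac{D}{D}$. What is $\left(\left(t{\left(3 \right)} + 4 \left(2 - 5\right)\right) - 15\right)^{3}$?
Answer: $-17576$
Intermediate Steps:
$t{\left(D \right)} = 1$
$\left(\left(t{\left(3 \right)} + 4 \left(2 - 5\right)\right) - 15\right)^{3} = \left(\left(1 + 4 \left(2 - 5\right)\right) - 15\right)^{3} = \left(\left(1 + 4 \left(-3\right)\right) - 15\right)^{3} = \left(\left(1 - 12\right) - 15\right)^{3} = \left(-11 - 15\right)^{3} = \left(-26\right)^{3} = -17576$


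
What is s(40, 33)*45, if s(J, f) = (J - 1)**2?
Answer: 68445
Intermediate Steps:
s(J, f) = (-1 + J)**2
s(40, 33)*45 = (-1 + 40)**2*45 = 39**2*45 = 1521*45 = 68445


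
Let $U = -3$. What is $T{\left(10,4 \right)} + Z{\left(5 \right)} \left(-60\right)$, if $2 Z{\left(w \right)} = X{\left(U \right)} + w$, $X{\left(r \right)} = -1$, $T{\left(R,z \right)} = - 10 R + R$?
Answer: $-210$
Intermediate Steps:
$T{\left(R,z \right)} = - 9 R$
$Z{\left(w \right)} = - \frac{1}{2} + \frac{w}{2}$ ($Z{\left(w \right)} = \frac{-1 + w}{2} = - \frac{1}{2} + \frac{w}{2}$)
$T{\left(10,4 \right)} + Z{\left(5 \right)} \left(-60\right) = \left(-9\right) 10 + \left(- \frac{1}{2} + \frac{1}{2} \cdot 5\right) \left(-60\right) = -90 + \left(- \frac{1}{2} + \frac{5}{2}\right) \left(-60\right) = -90 + 2 \left(-60\right) = -90 - 120 = -210$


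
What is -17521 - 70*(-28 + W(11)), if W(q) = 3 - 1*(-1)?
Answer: -15841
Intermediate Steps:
W(q) = 4 (W(q) = 3 + 1 = 4)
-17521 - 70*(-28 + W(11)) = -17521 - 70*(-28 + 4) = -17521 - 70*(-24) = -17521 - 1*(-1680) = -17521 + 1680 = -15841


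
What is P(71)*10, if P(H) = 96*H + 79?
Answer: 68950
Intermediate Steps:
P(H) = 79 + 96*H
P(71)*10 = (79 + 96*71)*10 = (79 + 6816)*10 = 6895*10 = 68950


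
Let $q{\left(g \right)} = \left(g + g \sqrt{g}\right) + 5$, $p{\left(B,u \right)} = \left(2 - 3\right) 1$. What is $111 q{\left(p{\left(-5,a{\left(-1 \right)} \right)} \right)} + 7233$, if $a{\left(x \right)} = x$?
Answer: $7677 - 111 i \approx 7677.0 - 111.0 i$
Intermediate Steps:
$p{\left(B,u \right)} = -1$ ($p{\left(B,u \right)} = \left(-1\right) 1 = -1$)
$q{\left(g \right)} = 5 + g + g^{\frac{3}{2}}$ ($q{\left(g \right)} = \left(g + g^{\frac{3}{2}}\right) + 5 = 5 + g + g^{\frac{3}{2}}$)
$111 q{\left(p{\left(-5,a{\left(-1 \right)} \right)} \right)} + 7233 = 111 \left(5 - 1 + \left(-1\right)^{\frac{3}{2}}\right) + 7233 = 111 \left(5 - 1 - i\right) + 7233 = 111 \left(4 - i\right) + 7233 = \left(444 - 111 i\right) + 7233 = 7677 - 111 i$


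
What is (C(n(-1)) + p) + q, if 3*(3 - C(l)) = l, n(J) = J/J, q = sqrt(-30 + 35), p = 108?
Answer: 332/3 + sqrt(5) ≈ 112.90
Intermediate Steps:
q = sqrt(5) ≈ 2.2361
n(J) = 1
C(l) = 3 - l/3
(C(n(-1)) + p) + q = ((3 - 1/3*1) + 108) + sqrt(5) = ((3 - 1/3) + 108) + sqrt(5) = (8/3 + 108) + sqrt(5) = 332/3 + sqrt(5)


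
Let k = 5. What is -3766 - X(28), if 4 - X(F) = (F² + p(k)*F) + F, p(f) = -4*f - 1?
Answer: -3546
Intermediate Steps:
p(f) = -1 - 4*f
X(F) = 4 - F² + 20*F (X(F) = 4 - ((F² + (-1 - 4*5)*F) + F) = 4 - ((F² + (-1 - 20)*F) + F) = 4 - ((F² - 21*F) + F) = 4 - (F² - 20*F) = 4 + (-F² + 20*F) = 4 - F² + 20*F)
-3766 - X(28) = -3766 - (4 - 1*28² + 20*28) = -3766 - (4 - 1*784 + 560) = -3766 - (4 - 784 + 560) = -3766 - 1*(-220) = -3766 + 220 = -3546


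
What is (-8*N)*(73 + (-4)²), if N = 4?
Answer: -2848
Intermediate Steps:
(-8*N)*(73 + (-4)²) = (-8*4)*(73 + (-4)²) = -32*(73 + 16) = -32*89 = -2848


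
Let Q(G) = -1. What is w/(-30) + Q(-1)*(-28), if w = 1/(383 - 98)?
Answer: 239399/8550 ≈ 28.000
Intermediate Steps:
w = 1/285 ≈ 0.0035088
w/(-30) + Q(-1)*(-28) = (1/285)/(-30) - 1*(-28) = (1/285)*(-1/30) + 28 = -1/8550 + 28 = 239399/8550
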